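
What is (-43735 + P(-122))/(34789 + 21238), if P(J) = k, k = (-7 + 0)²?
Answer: -43686/56027 ≈ -0.77973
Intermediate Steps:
k = 49 (k = (-7)² = 49)
P(J) = 49
(-43735 + P(-122))/(34789 + 21238) = (-43735 + 49)/(34789 + 21238) = -43686/56027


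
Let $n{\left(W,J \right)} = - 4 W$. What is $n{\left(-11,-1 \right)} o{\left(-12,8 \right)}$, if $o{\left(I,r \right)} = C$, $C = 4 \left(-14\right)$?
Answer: $-2464$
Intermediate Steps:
$C = -56$
$o{\left(I,r \right)} = -56$
$n{\left(-11,-1 \right)} o{\left(-12,8 \right)} = \left(-4\right) \left(-11\right) \left(-56\right) = 44 \left(-56\right) = -2464$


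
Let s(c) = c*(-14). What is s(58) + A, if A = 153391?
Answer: 152579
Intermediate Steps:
s(c) = -14*c
s(58) + A = -14*58 + 153391 = -812 + 153391 = 152579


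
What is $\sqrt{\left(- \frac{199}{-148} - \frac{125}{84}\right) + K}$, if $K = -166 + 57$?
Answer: $\frac{i \sqrt{263572386}}{1554} \approx 10.447 i$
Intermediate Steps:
$K = -109$
$\sqrt{\left(- \frac{199}{-148} - \frac{125}{84}\right) + K} = \sqrt{\left(- \frac{199}{-148} - \frac{125}{84}\right) - 109} = \sqrt{\left(\left(-199\right) \left(- \frac{1}{148}\right) - \frac{125}{84}\right) - 109} = \sqrt{\left(\frac{199}{148} - \frac{125}{84}\right) - 109} = \sqrt{- \frac{223}{1554} - 109} = \sqrt{- \frac{169609}{1554}} = \frac{i \sqrt{263572386}}{1554}$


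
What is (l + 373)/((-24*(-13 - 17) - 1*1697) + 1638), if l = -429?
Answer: -56/661 ≈ -0.084720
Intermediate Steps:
(l + 373)/((-24*(-13 - 17) - 1*1697) + 1638) = (-429 + 373)/((-24*(-13 - 17) - 1*1697) + 1638) = -56/((-24*(-30) - 1697) + 1638) = -56/((720 - 1697) + 1638) = -56/(-977 + 1638) = -56/661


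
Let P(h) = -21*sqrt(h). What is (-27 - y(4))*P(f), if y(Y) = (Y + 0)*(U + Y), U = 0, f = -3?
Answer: 903*I*sqrt(3) ≈ 1564.0*I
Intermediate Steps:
y(Y) = Y**2 (y(Y) = (Y + 0)*(0 + Y) = Y*Y = Y**2)
(-27 - y(4))*P(f) = (-27 - 1*4**2)*(-21*I*sqrt(3)) = (-27 - 1*16)*(-21*I*sqrt(3)) = (-27 - 16)*(-21*I*sqrt(3)) = -(-903)*I*sqrt(3) = 903*I*sqrt(3)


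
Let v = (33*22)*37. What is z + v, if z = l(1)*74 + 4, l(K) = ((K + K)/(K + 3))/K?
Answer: 26903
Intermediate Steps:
v = 26862 (v = 726*37 = 26862)
l(K) = 2/(3 + K) (l(K) = ((2*K)/(3 + K))/K = (2*K/(3 + K))/K = 2/(3 + K))
z = 41 (z = (2/(3 + 1))*74 + 4 = (2/4)*74 + 4 = (2*(¼))*74 + 4 = (½)*74 + 4 = 37 + 4 = 41)
z + v = 41 + 26862 = 26903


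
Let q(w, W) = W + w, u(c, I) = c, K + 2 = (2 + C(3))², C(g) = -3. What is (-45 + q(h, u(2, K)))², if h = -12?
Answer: 3025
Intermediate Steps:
K = -1 (K = -2 + (2 - 3)² = -2 + (-1)² = -2 + 1 = -1)
(-45 + q(h, u(2, K)))² = (-45 + (2 - 12))² = (-45 - 10)² = (-55)² = 3025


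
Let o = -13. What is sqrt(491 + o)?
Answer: sqrt(478) ≈ 21.863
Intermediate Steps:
sqrt(491 + o) = sqrt(491 - 13) = sqrt(478)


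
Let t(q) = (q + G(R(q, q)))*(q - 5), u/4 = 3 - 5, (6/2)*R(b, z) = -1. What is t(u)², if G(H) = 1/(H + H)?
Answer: 61009/4 ≈ 15252.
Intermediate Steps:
R(b, z) = -⅓ (R(b, z) = (⅓)*(-1) = -⅓)
G(H) = 1/(2*H)
u = -8 (u = 4*(3 - 5) = 4*(-2) = -8)
t(q) = (-5 + q)*(-3/2 + q) (t(q) = (q + 1/(2*(-⅓)))*(q - 5) = (q + (½)*(-3))*(-5 + q) = (q - 3/2)*(-5 + q) = (-3/2 + q)*(-5 + q) = (-5 + q)*(-3/2 + q))
t(u)² = (15/2 + (-8)² - 13/2*(-8))² = (15/2 + 64 + 52)² = (247/2)² = 61009/4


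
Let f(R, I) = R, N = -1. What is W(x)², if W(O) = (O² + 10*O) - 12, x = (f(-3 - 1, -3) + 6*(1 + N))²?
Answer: 163216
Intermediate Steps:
x = 16 (x = ((-3 - 1) + 6*(1 - 1))² = (-4 + 6*0)² = (-4 + 0)² = (-4)² = 16)
W(O) = -12 + O² + 10*O
W(x)² = (-12 + 16² + 10*16)² = (-12 + 256 + 160)² = 404² = 163216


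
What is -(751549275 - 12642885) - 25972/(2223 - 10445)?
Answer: -3037644156304/4111 ≈ -7.3891e+8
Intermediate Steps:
-(751549275 - 12642885) - 25972/(2223 - 10445) = -15105/(1/(40076 + (9679 - 837))) - 25972/(-8222) = -15105/(1/(40076 + 8842)) - 25972*(-1/8222) = -15105/(1/48918) + 12986/4111 = -15105/1/48918 + 12986/4111 = -15105*48918 + 12986/4111 = -738906390 + 12986/4111 = -3037644156304/4111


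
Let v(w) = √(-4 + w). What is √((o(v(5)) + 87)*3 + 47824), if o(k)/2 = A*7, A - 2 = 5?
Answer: √48379 ≈ 219.95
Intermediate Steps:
A = 7 (A = 2 + 5 = 7)
o(k) = 98 (o(k) = 2*(7*7) = 2*49 = 98)
√((o(v(5)) + 87)*3 + 47824) = √((98 + 87)*3 + 47824) = √(185*3 + 47824) = √(555 + 47824) = √48379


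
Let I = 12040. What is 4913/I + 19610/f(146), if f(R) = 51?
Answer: 236354963/614040 ≈ 384.92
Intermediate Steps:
4913/I + 19610/f(146) = 4913/12040 + 19610/51 = 236354963/614040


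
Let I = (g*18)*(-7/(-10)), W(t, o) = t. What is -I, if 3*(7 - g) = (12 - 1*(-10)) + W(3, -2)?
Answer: 84/5 ≈ 16.800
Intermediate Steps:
g = -4/3 (g = 7 - ((12 - 1*(-10)) + 3)/3 = 7 - ((12 + 10) + 3)/3 = 7 - (22 + 3)/3 = 7 - ⅓*25 = 7 - 25/3 = -4/3 ≈ -1.3333)
I = -84/5 (I = (-4/3*18)*(-7/(-10)) = -(-168)*(-1)/10 = -24*7/10 = -84/5 ≈ -16.800)
-I = -1*(-84/5) = 84/5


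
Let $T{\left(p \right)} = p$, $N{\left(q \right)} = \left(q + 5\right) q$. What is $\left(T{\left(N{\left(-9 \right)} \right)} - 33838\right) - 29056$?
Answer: $-62858$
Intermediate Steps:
$N{\left(q \right)} = q \left(5 + q\right)$ ($N{\left(q \right)} = \left(5 + q\right) q = q \left(5 + q\right)$)
$\left(T{\left(N{\left(-9 \right)} \right)} - 33838\right) - 29056 = \left(- 9 \left(5 - 9\right) - 33838\right) - 29056 = \left(\left(-9\right) \left(-4\right) - 33838\right) - 29056 = \left(36 - 33838\right) - 29056 = -33802 - 29056 = -62858$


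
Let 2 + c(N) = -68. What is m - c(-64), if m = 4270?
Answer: 4340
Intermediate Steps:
c(N) = -70 (c(N) = -2 - 68 = -70)
m - c(-64) = 4270 - 1*(-70) = 4270 + 70 = 4340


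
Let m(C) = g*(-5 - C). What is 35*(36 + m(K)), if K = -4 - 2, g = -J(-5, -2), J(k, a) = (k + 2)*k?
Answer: 735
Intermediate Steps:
J(k, a) = k*(2 + k) (J(k, a) = (2 + k)*k = k*(2 + k))
g = -15 (g = -(-5)*(2 - 5) = -(-5)*(-3) = -1*15 = -15)
K = -6
m(C) = 75 + 15*C (m(C) = -15*(-5 - C) = 75 + 15*C)
35*(36 + m(K)) = 35*(36 + (75 + 15*(-6))) = 35*(36 + (75 - 90)) = 35*(36 - 15) = 35*21 = 735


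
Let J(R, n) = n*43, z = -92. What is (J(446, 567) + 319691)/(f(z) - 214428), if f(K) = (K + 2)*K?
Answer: -2098/1257 ≈ -1.6691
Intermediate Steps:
J(R, n) = 43*n
f(K) = K*(2 + K) (f(K) = (2 + K)*K = K*(2 + K))
(J(446, 567) + 319691)/(f(z) - 214428) = (43*567 + 319691)/(-92*(2 - 92) - 214428) = (24381 + 319691)/(-92*(-90) - 214428) = 344072/(8280 - 214428) = 344072/(-206148) = 344072*(-1/206148) = -2098/1257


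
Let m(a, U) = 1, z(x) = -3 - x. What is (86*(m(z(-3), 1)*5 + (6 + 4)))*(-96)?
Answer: -123840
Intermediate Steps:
(86*(m(z(-3), 1)*5 + (6 + 4)))*(-96) = (86*(1*5 + (6 + 4)))*(-96) = (86*(5 + 10))*(-96) = (86*15)*(-96) = 1290*(-96) = -123840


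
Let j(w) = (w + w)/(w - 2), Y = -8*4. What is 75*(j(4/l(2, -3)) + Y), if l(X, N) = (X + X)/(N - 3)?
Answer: -4575/2 ≈ -2287.5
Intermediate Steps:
l(X, N) = 2*X/(-3 + N) (l(X, N) = (2*X)/(-3 + N) = 2*X/(-3 + N))
Y = -32
j(w) = 2*w/(-2 + w) (j(w) = (2*w)/(-2 + w) = 2*w/(-2 + w))
75*(j(4/l(2, -3)) + Y) = 75*(2*(4/((2*2/(-3 - 3))))/(-2 + 4/((2*2/(-3 - 3)))) - 32) = 75*(2*(4/((2*2/(-6))))/(-2 + 4/((2*2/(-6)))) - 32) = 75*(2*(4/((2*2*(-⅙))))/(-2 + 4/((2*2*(-⅙)))) - 32) = 75*(2*(4/(-⅔))/(-2 + 4/(-⅔)) - 32) = 75*(2*(4*(-3/2))/(-2 + 4*(-3/2)) - 32) = 75*(2*(-6)/(-2 - 6) - 32) = 75*(2*(-6)/(-8) - 32) = 75*(2*(-6)*(-⅛) - 32) = 75*(3/2 - 32) = 75*(-61/2) = -4575/2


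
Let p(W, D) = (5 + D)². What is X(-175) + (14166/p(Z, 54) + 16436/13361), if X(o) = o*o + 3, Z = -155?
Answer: 1424743770190/46509641 ≈ 30633.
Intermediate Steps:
X(o) = 3 + o² (X(o) = o² + 3 = 3 + o²)
X(-175) + (14166/p(Z, 54) + 16436/13361) = (3 + (-175)²) + (14166/((5 + 54)²) + 16436/13361) = (3 + 30625) + (14166/(59²) + 16436*(1/13361)) = 30628 + (14166/3481 + 16436/13361) = 30628 + 246485642/46509641 = 1424743770190/46509641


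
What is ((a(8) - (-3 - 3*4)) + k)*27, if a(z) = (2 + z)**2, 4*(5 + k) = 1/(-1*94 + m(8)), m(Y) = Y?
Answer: 1021653/344 ≈ 2969.9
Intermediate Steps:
k = -1721/344 (k = -5 + 1/(4*(-1*94 + 8)) = -5 + 1/(4*(-94 + 8)) = -5 + (1/4)/(-86) = -5 + (1/4)*(-1/86) = -5 - 1/344 = -1721/344 ≈ -5.0029)
((a(8) - (-3 - 3*4)) + k)*27 = (((2 + 8)**2 - (-3 - 3*4)) - 1721/344)*27 = ((10**2 - (-3 - 12)) - 1721/344)*27 = ((100 - 1*(-15)) - 1721/344)*27 = ((100 + 15) - 1721/344)*27 = (115 - 1721/344)*27 = (37839/344)*27 = 1021653/344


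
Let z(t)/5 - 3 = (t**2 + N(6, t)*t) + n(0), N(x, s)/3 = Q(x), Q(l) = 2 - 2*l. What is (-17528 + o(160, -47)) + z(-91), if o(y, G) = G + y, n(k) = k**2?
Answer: 37655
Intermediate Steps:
N(x, s) = 6 - 6*x (N(x, s) = 3*(2 - 2*x) = 6 - 6*x)
z(t) = 15 - 150*t + 5*t**2 (z(t) = 15 + 5*((t**2 + (6 - 6*6)*t) + 0**2) = 15 + 5*((t**2 + (6 - 36)*t) + 0) = 15 + 5*((t**2 - 30*t) + 0) = 15 + 5*(t**2 - 30*t) = 15 + (-150*t + 5*t**2) = 15 - 150*t + 5*t**2)
(-17528 + o(160, -47)) + z(-91) = (-17528 + (-47 + 160)) + (15 - 150*(-91) + 5*(-91)**2) = (-17528 + 113) + (15 + 13650 + 5*8281) = -17415 + (15 + 13650 + 41405) = -17415 + 55070 = 37655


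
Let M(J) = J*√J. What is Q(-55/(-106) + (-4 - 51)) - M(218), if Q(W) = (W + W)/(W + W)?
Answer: 1 - 218*√218 ≈ -3217.7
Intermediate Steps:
M(J) = J^(3/2)
Q(W) = 1 (Q(W) = (2*W)/((2*W)) = (2*W)*(1/(2*W)) = 1)
Q(-55/(-106) + (-4 - 51)) - M(218) = 1 - 218^(3/2) = 1 - 218*√218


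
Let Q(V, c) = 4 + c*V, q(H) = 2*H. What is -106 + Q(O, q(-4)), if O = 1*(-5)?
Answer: -62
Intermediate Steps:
O = -5
Q(V, c) = 4 + V*c
-106 + Q(O, q(-4)) = -106 + (4 - 10*(-4)) = -106 + (4 - 5*(-8)) = -106 + (4 + 40) = -106 + 44 = -62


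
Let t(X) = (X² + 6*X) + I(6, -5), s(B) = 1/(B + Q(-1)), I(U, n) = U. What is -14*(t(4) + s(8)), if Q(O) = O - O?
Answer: -2583/4 ≈ -645.75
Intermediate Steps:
Q(O) = 0
s(B) = 1/B (s(B) = 1/(B + 0) = 1/B)
t(X) = 6 + X² + 6*X (t(X) = (X² + 6*X) + 6 = 6 + X² + 6*X)
-14*(t(4) + s(8)) = -14*((6 + 4² + 6*4) + 1/8) = -14*((6 + 16 + 24) + ⅛) = -14*(46 + ⅛) = -14*369/8 = -2583/4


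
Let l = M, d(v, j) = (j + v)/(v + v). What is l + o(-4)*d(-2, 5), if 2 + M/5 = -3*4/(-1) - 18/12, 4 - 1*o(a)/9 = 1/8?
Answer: 523/32 ≈ 16.344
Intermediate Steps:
o(a) = 279/8 (o(a) = 36 - 9/8 = 279/8)
M = 85/2 (M = -10 + 5*(-3*4/(-1) - 18/12) = -10 + 5*(-12*(-1) - 18*1/12) = -10 + 5*(12 - 3/2) = -10 + 5*(21/2) = -10 + 105/2 = 85/2 ≈ 42.500)
d(v, j) = (j + v)/(2*v) (d(v, j) = (j + v)/((2*v)) = (j + v)*(1/(2*v)) = (j + v)/(2*v))
l = 85/2 ≈ 42.500
l + o(-4)*d(-2, 5) = 85/2 + 279*((1/2)*(5 - 2)/(-2))/8 = 85/2 + 279*((1/2)*(-1/2)*3)/8 = 85/2 + (279/8)*(-3/4) = 85/2 - 837/32 = 523/32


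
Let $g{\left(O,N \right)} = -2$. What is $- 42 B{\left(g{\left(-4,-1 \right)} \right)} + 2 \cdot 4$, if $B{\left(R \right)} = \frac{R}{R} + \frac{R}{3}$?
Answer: $-6$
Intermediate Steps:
$B{\left(R \right)} = 1 + \frac{R}{3}$ ($B{\left(R \right)} = 1 + R \frac{1}{3} = 1 + \frac{R}{3}$)
$- 42 B{\left(g{\left(-4,-1 \right)} \right)} + 2 \cdot 4 = - 42 \left(1 + \frac{1}{3} \left(-2\right)\right) + 2 \cdot 4 = - 42 \left(1 - \frac{2}{3}\right) + 8 = \left(-42\right) \frac{1}{3} + 8 = -14 + 8 = -6$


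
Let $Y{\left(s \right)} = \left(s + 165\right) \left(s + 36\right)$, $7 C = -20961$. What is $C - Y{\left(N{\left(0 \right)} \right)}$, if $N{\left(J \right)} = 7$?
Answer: $- \frac{72733}{7} \approx -10390.0$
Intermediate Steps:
$C = - \frac{20961}{7}$ ($C = \frac{1}{7} \left(-20961\right) = - \frac{20961}{7} \approx -2994.4$)
$Y{\left(s \right)} = \left(36 + s\right) \left(165 + s\right)$ ($Y{\left(s \right)} = \left(165 + s\right) \left(36 + s\right) = \left(36 + s\right) \left(165 + s\right)$)
$C - Y{\left(N{\left(0 \right)} \right)} = - \frac{20961}{7} - \left(5940 + 7^{2} + 201 \cdot 7\right) = - \frac{20961}{7} - \left(5940 + 49 + 1407\right) = - \frac{20961}{7} - 7396 = - \frac{72733}{7}$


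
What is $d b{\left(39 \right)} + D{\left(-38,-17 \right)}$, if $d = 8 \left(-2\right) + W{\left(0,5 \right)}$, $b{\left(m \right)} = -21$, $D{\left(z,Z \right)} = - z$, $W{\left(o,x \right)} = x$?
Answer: $269$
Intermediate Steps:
$d = -11$ ($d = 8 \left(-2\right) + 5 = -16 + 5 = -11$)
$d b{\left(39 \right)} + D{\left(-38,-17 \right)} = \left(-11\right) \left(-21\right) - -38 = 231 + 38 = 269$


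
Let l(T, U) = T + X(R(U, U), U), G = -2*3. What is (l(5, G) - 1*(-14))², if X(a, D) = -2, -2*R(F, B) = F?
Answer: 289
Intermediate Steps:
G = -6
R(F, B) = -F/2
l(T, U) = -2 + T (l(T, U) = T - 2 = -2 + T)
(l(5, G) - 1*(-14))² = ((-2 + 5) - 1*(-14))² = (3 + 14)² = 17² = 289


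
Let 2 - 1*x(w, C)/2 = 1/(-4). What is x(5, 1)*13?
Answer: 117/2 ≈ 58.500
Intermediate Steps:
x(w, C) = 9/2 (x(w, C) = 4 - 2/(-4) = 4 - 2*(-¼) = 4 + ½ = 9/2)
x(5, 1)*13 = (9/2)*13 = 117/2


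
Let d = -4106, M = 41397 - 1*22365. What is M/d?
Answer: -9516/2053 ≈ -4.6352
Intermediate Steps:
M = 19032 (M = 41397 - 22365 = 19032)
M/d = 19032/(-4106) = 19032*(-1/4106) = -9516/2053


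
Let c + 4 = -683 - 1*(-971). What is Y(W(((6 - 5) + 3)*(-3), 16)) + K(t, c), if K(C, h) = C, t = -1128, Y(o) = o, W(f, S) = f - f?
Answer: -1128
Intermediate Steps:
W(f, S) = 0
c = 284 (c = -4 + (-683 - 1*(-971)) = -4 + (-683 + 971) = -4 + 288 = 284)
Y(W(((6 - 5) + 3)*(-3), 16)) + K(t, c) = 0 - 1128 = -1128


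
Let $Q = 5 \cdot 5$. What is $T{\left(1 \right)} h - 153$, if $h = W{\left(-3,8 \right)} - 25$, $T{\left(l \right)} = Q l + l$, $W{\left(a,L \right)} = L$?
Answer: $-595$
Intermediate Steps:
$Q = 25$
$T{\left(l \right)} = 26 l$ ($T{\left(l \right)} = 25 l + l = 26 l$)
$h = -17$ ($h = 8 - 25 = -17$)
$T{\left(1 \right)} h - 153 = 26 \cdot 1 \left(-17\right) - 153 = 26 \left(-17\right) - 153 = -442 - 153 = -595$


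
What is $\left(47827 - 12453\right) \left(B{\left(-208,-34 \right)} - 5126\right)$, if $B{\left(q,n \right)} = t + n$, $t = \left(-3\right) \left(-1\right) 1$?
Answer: $-182423718$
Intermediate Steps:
$t = 3$ ($t = 3 \cdot 1 = 3$)
$B{\left(q,n \right)} = 3 + n$
$\left(47827 - 12453\right) \left(B{\left(-208,-34 \right)} - 5126\right) = \left(47827 - 12453\right) \left(\left(3 - 34\right) - 5126\right) = 35374 \left(-31 - 5126\right) = 35374 \left(-5157\right) = -182423718$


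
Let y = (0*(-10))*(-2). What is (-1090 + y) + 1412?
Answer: 322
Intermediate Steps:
y = 0 (y = 0*(-2) = 0)
(-1090 + y) + 1412 = (-1090 + 0) + 1412 = -1090 + 1412 = 322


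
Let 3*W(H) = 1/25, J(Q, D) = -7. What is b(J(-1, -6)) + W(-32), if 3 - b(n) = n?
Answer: 751/75 ≈ 10.013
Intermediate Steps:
W(H) = 1/75 (W(H) = (⅓)/25 = (⅓)*(1/25) = 1/75)
b(n) = 3 - n
b(J(-1, -6)) + W(-32) = (3 - 1*(-7)) + 1/75 = (3 + 7) + 1/75 = 10 + 1/75 = 751/75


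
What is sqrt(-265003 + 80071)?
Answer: 6*I*sqrt(5137) ≈ 430.04*I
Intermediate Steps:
sqrt(-265003 + 80071) = sqrt(-184932) = 6*I*sqrt(5137)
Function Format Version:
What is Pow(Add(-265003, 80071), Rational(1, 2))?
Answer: Mul(6, I, Pow(5137, Rational(1, 2))) ≈ Mul(430.04, I)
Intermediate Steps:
Pow(Add(-265003, 80071), Rational(1, 2)) = Pow(-184932, Rational(1, 2)) = Mul(6, I, Pow(5137, Rational(1, 2)))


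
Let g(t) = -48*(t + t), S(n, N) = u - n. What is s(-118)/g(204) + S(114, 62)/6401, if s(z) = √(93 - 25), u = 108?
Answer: -6/6401 - √17/9792 ≈ -0.0013584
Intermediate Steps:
S(n, N) = 108 - n
s(z) = 2*√17 (s(z) = √68 = 2*√17)
g(t) = -96*t
s(-118)/g(204) + S(114, 62)/6401 = (2*√17)/((-96*204)) + (108 - 1*114)/6401 = (2*√17)/(-19584) + (108 - 114)*(1/6401) = (2*√17)*(-1/19584) - 6*1/6401 = -√17/9792 - 6/6401 = -6/6401 - √17/9792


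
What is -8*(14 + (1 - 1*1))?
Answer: -112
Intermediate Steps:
-8*(14 + (1 - 1*1)) = -8*(14 + (1 - 1)) = -8*(14 + 0) = -8*14 = -112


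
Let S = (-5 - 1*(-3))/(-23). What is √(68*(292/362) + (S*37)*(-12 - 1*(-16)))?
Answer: 8*√18338015/4163 ≈ 8.2292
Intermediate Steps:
S = 2/23 (S = (-5 + 3)*(-1/23) = -2*(-1/23) = 2/23 ≈ 0.086957)
√(68*(292/362) + (S*37)*(-12 - 1*(-16))) = √(68*(292/362) + ((2/23)*37)*(-12 - 1*(-16))) = √(68*(292*(1/362)) + 74*(-12 + 16)/23) = √(68*(146/181) + (74/23)*4) = √(9928/181 + 296/23) = √(281920/4163) = 8*√18338015/4163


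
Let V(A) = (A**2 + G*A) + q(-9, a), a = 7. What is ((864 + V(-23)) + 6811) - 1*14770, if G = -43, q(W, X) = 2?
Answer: -5575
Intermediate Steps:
V(A) = 2 + A**2 - 43*A (V(A) = (A**2 - 43*A) + 2 = 2 + A**2 - 43*A)
((864 + V(-23)) + 6811) - 1*14770 = ((864 + (2 + (-23)**2 - 43*(-23))) + 6811) - 1*14770 = ((864 + (2 + 529 + 989)) + 6811) - 14770 = ((864 + 1520) + 6811) - 14770 = (2384 + 6811) - 14770 = 9195 - 14770 = -5575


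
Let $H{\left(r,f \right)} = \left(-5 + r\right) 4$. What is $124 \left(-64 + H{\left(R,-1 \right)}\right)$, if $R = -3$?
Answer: $-11904$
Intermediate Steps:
$H{\left(r,f \right)} = -20 + 4 r$
$124 \left(-64 + H{\left(R,-1 \right)}\right) = 124 \left(-64 + \left(-20 + 4 \left(-3\right)\right)\right) = 124 \left(-64 - 32\right) = 124 \left(-96\right) = -11904$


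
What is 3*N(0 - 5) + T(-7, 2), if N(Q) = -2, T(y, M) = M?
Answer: -4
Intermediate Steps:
3*N(0 - 5) + T(-7, 2) = 3*(-2) + 2 = -6 + 2 = -4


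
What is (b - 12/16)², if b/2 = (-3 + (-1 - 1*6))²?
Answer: 635209/16 ≈ 39701.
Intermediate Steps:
b = 200 (b = 2*(-3 + (-1 - 1*6))² = 2*(-3 + (-1 - 6))² = 2*(-3 - 7)² = 2*(-10)² = 2*100 = 200)
(b - 12/16)² = (200 - 12/16)² = (200 - 12*1/16)² = (200 - ¾)² = (797/4)² = 635209/16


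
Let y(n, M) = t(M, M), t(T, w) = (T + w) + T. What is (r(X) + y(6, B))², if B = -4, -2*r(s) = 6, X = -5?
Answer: 225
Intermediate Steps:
r(s) = -3 (r(s) = -½*6 = -3)
t(T, w) = w + 2*T
y(n, M) = 3*M (y(n, M) = M + 2*M = 3*M)
(r(X) + y(6, B))² = (-3 + 3*(-4))² = (-3 - 12)² = (-15)² = 225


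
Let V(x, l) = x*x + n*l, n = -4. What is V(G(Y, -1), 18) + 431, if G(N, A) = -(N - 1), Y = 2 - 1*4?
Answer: 368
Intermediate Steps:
Y = -2 (Y = 2 - 4 = -2)
G(N, A) = 1 - N (G(N, A) = -(-1 + N) = 1 - N)
V(x, l) = x² - 4*l (V(x, l) = x*x - 4*l = x² - 4*l)
V(G(Y, -1), 18) + 431 = ((1 - 1*(-2))² - 4*18) + 431 = ((1 + 2)² - 72) + 431 = (3² - 72) + 431 = (9 - 72) + 431 = -63 + 431 = 368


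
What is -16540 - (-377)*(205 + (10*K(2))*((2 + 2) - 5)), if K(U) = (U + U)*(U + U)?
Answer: 425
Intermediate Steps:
K(U) = 4*U² (K(U) = (2*U)*(2*U) = 4*U²)
-16540 - (-377)*(205 + (10*K(2))*((2 + 2) - 5)) = -16540 - (-377)*(205 + (10*(4*2²))*((2 + 2) - 5)) = -16540 - (-377)*(205 + (10*(4*4))*(4 - 5)) = -16540 - (-377)*(205 + (10*16)*(-1)) = -16540 - (-377)*(205 + 160*(-1)) = -16540 - (-377)*(205 - 160) = -16540 - (-377)*45 = -16540 - 1*(-16965) = -16540 + 16965 = 425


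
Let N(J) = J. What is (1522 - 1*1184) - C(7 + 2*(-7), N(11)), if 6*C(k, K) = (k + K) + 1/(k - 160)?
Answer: 338009/1002 ≈ 337.33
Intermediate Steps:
C(k, K) = K/6 + k/6 + 1/(6*(-160 + k)) (C(k, K) = ((k + K) + 1/(k - 160))/6 = ((K + k) + 1/(-160 + k))/6 = (K + k + 1/(-160 + k))/6 = K/6 + k/6 + 1/(6*(-160 + k)))
(1522 - 1*1184) - C(7 + 2*(-7), N(11)) = (1522 - 1*1184) - (1 + (7 + 2*(-7))² - 160*11 - 160*(7 + 2*(-7)) + 11*(7 + 2*(-7)))/(6*(-160 + (7 + 2*(-7)))) = (1522 - 1184) - (1 + (7 - 14)² - 1760 - 160*(7 - 14) + 11*(7 - 14))/(6*(-160 + (7 - 14))) = 338 - (1 + (-7)² - 1760 - 160*(-7) + 11*(-7))/(6*(-160 - 7)) = 338 - (1 + 49 - 1760 + 1120 - 77)/(6*(-167)) = 338 - (-1)*(-667)/(6*167) = 338 - 1*667/1002 = 338 - 667/1002 = 338009/1002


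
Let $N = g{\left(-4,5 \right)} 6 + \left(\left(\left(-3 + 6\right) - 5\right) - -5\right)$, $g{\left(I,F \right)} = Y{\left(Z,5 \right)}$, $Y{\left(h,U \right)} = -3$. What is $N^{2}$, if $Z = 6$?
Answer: $225$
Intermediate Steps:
$g{\left(I,F \right)} = -3$
$N = -15$ ($N = \left(-3\right) 6 + \left(\left(\left(-3 + 6\right) - 5\right) - -5\right) = -18 + \left(\left(3 - 5\right) + 5\right) = -18 + \left(-2 + 5\right) = -18 + 3 = -15$)
$N^{2} = \left(-15\right)^{2} = 225$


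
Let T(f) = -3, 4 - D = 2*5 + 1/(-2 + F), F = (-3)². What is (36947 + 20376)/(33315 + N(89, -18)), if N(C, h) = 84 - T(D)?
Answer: 3017/1758 ≈ 1.7162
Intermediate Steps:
F = 9
D = -43/7 (D = 4 - (2*5 + 1/(-2 + 9)) = 4 - (10 + 1/7) = 4 - (10 + ⅐) = 4 - 1*71/7 = 4 - 71/7 = -43/7 ≈ -6.1429)
N(C, h) = 87 (N(C, h) = 84 - 1*(-3) = 84 + 3 = 87)
(36947 + 20376)/(33315 + N(89, -18)) = (36947 + 20376)/(33315 + 87) = 57323/33402 = 57323*(1/33402) = 3017/1758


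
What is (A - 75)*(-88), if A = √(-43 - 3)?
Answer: 6600 - 88*I*√46 ≈ 6600.0 - 596.84*I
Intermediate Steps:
A = I*√46 (A = √(-46) = I*√46 ≈ 6.7823*I)
(A - 75)*(-88) = (I*√46 - 75)*(-88) = (-75 + I*√46)*(-88) = 6600 - 88*I*√46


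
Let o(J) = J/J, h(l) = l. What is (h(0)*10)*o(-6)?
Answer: 0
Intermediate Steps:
o(J) = 1
(h(0)*10)*o(-6) = (0*10)*1 = 0*1 = 0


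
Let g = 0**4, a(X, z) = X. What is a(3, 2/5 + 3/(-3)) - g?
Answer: 3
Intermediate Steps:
g = 0
a(3, 2/5 + 3/(-3)) - g = 3 - 1*0 = 3 + 0 = 3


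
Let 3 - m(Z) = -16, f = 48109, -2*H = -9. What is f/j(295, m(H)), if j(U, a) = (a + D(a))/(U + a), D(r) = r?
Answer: 7553113/19 ≈ 3.9753e+5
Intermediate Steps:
H = 9/2 (H = -½*(-9) = 9/2 ≈ 4.5000)
m(Z) = 19 (m(Z) = 3 - 1*(-16) = 3 + 16 = 19)
j(U, a) = 2*a/(U + a) (j(U, a) = (a + a)/(U + a) = (2*a)/(U + a) = 2*a/(U + a))
f/j(295, m(H)) = 48109/((2*19/(295 + 19))) = 48109/((2*19/314)) = 48109/((2*19*(1/314))) = 48109/(19/157) = 48109*(157/19) = 7553113/19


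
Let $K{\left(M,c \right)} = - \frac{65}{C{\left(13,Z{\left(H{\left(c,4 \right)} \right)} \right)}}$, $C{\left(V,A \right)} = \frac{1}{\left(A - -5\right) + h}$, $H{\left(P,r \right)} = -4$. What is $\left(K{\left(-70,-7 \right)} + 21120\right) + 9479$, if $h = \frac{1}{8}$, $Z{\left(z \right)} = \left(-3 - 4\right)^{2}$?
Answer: $\frac{216647}{8} \approx 27081.0$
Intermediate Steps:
$Z{\left(z \right)} = 49$ ($Z{\left(z \right)} = \left(-7\right)^{2} = 49$)
$h = \frac{1}{8} \approx 0.125$
$C{\left(V,A \right)} = \frac{1}{\frac{41}{8} + A}$ ($C{\left(V,A \right)} = \frac{1}{\left(A - -5\right) + \frac{1}{8}} = \frac{1}{\left(A + 5\right) + \frac{1}{8}} = \frac{1}{\left(5 + A\right) + \frac{1}{8}} = \frac{1}{\frac{41}{8} + A}$)
$K{\left(M,c \right)} = - \frac{28145}{8}$ ($K{\left(M,c \right)} = - \frac{65}{8 \frac{1}{41 + 8 \cdot 49}} = - \frac{65}{8 \frac{1}{41 + 392}} = - \frac{65}{8 \cdot \frac{1}{433}} = - \frac{65}{\frac{8}{433}} = \left(-65\right) \frac{433}{8} = - \frac{28145}{8}$)
$\left(K{\left(-70,-7 \right)} + 21120\right) + 9479 = \left(- \frac{28145}{8} + 21120\right) + 9479 = \frac{140815}{8} + 9479 = \frac{216647}{8}$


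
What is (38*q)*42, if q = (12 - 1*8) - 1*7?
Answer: -4788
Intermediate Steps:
q = -3 (q = (12 - 8) - 7 = 4 - 7 = -3)
(38*q)*42 = (38*(-3))*42 = -114*42 = -4788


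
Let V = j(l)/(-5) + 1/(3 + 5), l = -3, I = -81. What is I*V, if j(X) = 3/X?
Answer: -1053/40 ≈ -26.325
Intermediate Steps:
V = 13/40 (V = (3/(-3))/(-5) + 1/(3 + 5) = (3*(-⅓))*(-⅕) + 1/8 = -1*(-⅕) + ⅛ = ⅕ + ⅛ = 13/40 ≈ 0.32500)
I*V = -81*13/40 = -1053/40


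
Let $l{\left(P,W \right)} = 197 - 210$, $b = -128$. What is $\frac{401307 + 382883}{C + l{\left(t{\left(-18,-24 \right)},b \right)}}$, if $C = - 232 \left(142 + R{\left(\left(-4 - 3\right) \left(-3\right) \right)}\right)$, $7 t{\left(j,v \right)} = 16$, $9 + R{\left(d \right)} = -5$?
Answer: $- \frac{784190}{29709} \approx -26.396$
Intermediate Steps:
$R{\left(d \right)} = -14$ ($R{\left(d \right)} = -9 - 5 = -14$)
$t{\left(j,v \right)} = \frac{16}{7}$ ($t{\left(j,v \right)} = \frac{1}{7} \cdot 16 = \frac{16}{7}$)
$l{\left(P,W \right)} = -13$
$C = -29696$ ($C = - 232 \left(142 - 14\right) = \left(-232\right) 128 = -29696$)
$\frac{401307 + 382883}{C + l{\left(t{\left(-18,-24 \right)},b \right)}} = \frac{401307 + 382883}{-29696 - 13} = \frac{784190}{-29709} = 784190 \left(- \frac{1}{29709}\right) = - \frac{784190}{29709}$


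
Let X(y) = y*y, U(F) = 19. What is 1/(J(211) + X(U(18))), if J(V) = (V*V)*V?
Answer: 1/9394292 ≈ 1.0645e-7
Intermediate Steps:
X(y) = y²
J(V) = V³ (J(V) = V²*V = V³)
1/(J(211) + X(U(18))) = 1/(211³ + 19²) = 1/(9393931 + 361) = 1/9394292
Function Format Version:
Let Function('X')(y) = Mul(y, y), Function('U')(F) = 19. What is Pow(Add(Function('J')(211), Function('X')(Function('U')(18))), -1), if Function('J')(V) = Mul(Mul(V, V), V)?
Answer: Rational(1, 9394292) ≈ 1.0645e-7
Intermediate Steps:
Function('X')(y) = Pow(y, 2)
Function('J')(V) = Pow(V, 3) (Function('J')(V) = Mul(Pow(V, 2), V) = Pow(V, 3))
Pow(Add(Function('J')(211), Function('X')(Function('U')(18))), -1) = Pow(Add(Pow(211, 3), Pow(19, 2)), -1) = Pow(Add(9393931, 361), -1) = Pow(9394292, -1) = Rational(1, 9394292)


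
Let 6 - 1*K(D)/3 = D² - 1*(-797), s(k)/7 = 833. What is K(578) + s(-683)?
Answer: -998794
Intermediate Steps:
s(k) = 5831 (s(k) = 7*833 = 5831)
K(D) = -2373 - 3*D² (K(D) = 18 - 3*(D² - 1*(-797)) = 18 - 3*(D² + 797) = 18 - 3*(797 + D²) = 18 + (-2391 - 3*D²) = -2373 - 3*D²)
K(578) + s(-683) = (-2373 - 3*578²) + 5831 = (-2373 - 3*334084) + 5831 = (-2373 - 1002252) + 5831 = -1004625 + 5831 = -998794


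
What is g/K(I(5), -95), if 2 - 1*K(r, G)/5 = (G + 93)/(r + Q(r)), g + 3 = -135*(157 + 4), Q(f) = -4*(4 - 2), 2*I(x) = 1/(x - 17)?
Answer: -2097717/845 ≈ -2482.5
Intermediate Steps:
I(x) = 1/(2*(-17 + x)) (I(x) = 1/(2*(x - 17)) = 1/(2*(-17 + x)))
Q(f) = -8 (Q(f) = -4*2 = -8)
g = -21738 (g = -3 - 135*(157 + 4) = -3 - 135*161 = -3 - 21735 = -21738)
K(r, G) = 10 - 5*(93 + G)/(-8 + r) (K(r, G) = 10 - 5*(G + 93)/(r - 8) = 10 - 5*(93 + G)/(-8 + r))
g/K(I(5), -95) = -21738*(-8 + 1/(2*(-17 + 5)))/(5*(-109 - 1*(-95) + 2*(1/(2*(-17 + 5))))) = -21738*(-8 + (½)/(-12))/(5*(-109 + 95 + 2*((½)/(-12)))) = -21738*(-8 + (½)*(-1/12))/(5*(-109 + 95 + 2*((½)*(-1/12)))) = -21738*(-8 - 1/24)/(5*(-109 + 95 + 2*(-1/24))) = -21738*(-193/(120*(-109 + 95 - 1/12))) = -21738/(5*(-24/193)*(-169/12)) = -21738/1690/193 = -21738*193/1690 = -2097717/845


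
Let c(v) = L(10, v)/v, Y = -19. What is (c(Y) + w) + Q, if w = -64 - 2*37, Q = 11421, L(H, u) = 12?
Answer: 214365/19 ≈ 11282.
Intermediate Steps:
c(v) = 12/v
w = -138 (w = -64 - 74 = -138)
(c(Y) + w) + Q = (12/(-19) - 138) + 11421 = (12*(-1/19) - 138) + 11421 = (-12/19 - 138) + 11421 = -2634/19 + 11421 = 214365/19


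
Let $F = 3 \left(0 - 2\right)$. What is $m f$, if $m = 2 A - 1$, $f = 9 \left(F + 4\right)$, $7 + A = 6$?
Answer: $54$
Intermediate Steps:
$A = -1$ ($A = -7 + 6 = -1$)
$F = -6$ ($F = 3 \left(-2\right) = -6$)
$f = -18$ ($f = 9 \left(-6 + 4\right) = 9 \left(-2\right) = -18$)
$m = -3$ ($m = 2 \left(-1\right) - 1 = -2 - 1 = -3$)
$m f = \left(-3\right) \left(-18\right) = 54$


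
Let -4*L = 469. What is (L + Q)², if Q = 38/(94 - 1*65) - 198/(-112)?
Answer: 34378722225/2637376 ≈ 13035.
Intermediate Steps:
L = -469/4 (L = -¼*469 = -469/4 ≈ -117.25)
Q = 4999/1624 (Q = 38/(94 - 65) - 198*(-1/112) = 38/29 + 99/56 = 4999/1624 ≈ 3.0782)
(L + Q)² = (-469/4 + 4999/1624)² = (-185415/1624)² = 34378722225/2637376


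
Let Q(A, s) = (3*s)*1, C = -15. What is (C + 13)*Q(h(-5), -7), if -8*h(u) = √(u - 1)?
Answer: 42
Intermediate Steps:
h(u) = -√(-1 + u)/8 (h(u) = -√(u - 1)/8 = -√(-1 + u)/8)
Q(A, s) = 3*s
(C + 13)*Q(h(-5), -7) = (-15 + 13)*(3*(-7)) = -2*(-21) = 42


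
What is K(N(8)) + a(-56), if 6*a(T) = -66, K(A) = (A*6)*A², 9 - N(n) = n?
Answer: -5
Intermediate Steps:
N(n) = 9 - n
K(A) = 6*A³ (K(A) = (6*A)*A² = 6*A³)
a(T) = -11 (a(T) = (⅙)*(-66) = -11)
K(N(8)) + a(-56) = 6*(9 - 1*8)³ - 11 = 6*(9 - 8)³ - 11 = 6*1³ - 11 = 6*1 - 11 = 6 - 11 = -5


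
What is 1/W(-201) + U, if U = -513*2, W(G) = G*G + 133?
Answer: -41587883/40534 ≈ -1026.0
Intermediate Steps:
W(G) = 133 + G**2 (W(G) = G**2 + 133 = 133 + G**2)
U = -1026
1/W(-201) + U = 1/(133 + (-201)**2) - 1026 = 1/(133 + 40401) - 1026 = 1/40534 - 1026 = -41587883/40534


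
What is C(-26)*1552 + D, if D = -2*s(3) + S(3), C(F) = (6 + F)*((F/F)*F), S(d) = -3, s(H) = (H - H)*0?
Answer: 807037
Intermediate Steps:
s(H) = 0 (s(H) = 0*0 = 0)
C(F) = F*(6 + F) (C(F) = (6 + F)*(1*F) = (6 + F)*F = F*(6 + F))
D = -3 (D = -2*0 - 3 = 0 - 3 = -3)
C(-26)*1552 + D = -26*(6 - 26)*1552 - 3 = -26*(-20)*1552 - 3 = 520*1552 - 3 = 807040 - 3 = 807037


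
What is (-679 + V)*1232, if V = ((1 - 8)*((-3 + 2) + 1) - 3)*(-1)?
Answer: -832832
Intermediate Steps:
V = 3 (V = (-7*(-1 + 1) - 3)*(-1) = (-7*0 - 3)*(-1) = (0 - 3)*(-1) = -3*(-1) = 3)
(-679 + V)*1232 = (-679 + 3)*1232 = -676*1232 = -832832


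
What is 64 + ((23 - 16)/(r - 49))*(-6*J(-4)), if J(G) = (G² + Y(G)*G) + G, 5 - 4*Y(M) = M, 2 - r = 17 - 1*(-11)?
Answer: 1642/25 ≈ 65.680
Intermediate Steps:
r = -26 (r = 2 - (17 - 1*(-11)) = 2 - (17 + 11) = 2 - 1*28 = 2 - 28 = -26)
Y(M) = 5/4 - M/4
J(G) = G + G² + G*(5/4 - G/4) (J(G) = (G² + (5/4 - G/4)*G) + G = (G² + G*(5/4 - G/4)) + G = G + G² + G*(5/4 - G/4))
64 + ((23 - 16)/(r - 49))*(-6*J(-4)) = 64 + ((23 - 16)/(-26 - 49))*(-9*(-4)*(3 - 4)/2) = 64 + (7/(-75))*(-9*(-4)*(-1)/2) = 64 + (7*(-1/75))*(-6*3) = 64 - 7/75*(-18) = 64 + 42/25 = 1642/25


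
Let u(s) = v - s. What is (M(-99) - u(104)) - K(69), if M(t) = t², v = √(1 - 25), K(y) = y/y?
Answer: 9904 - 2*I*√6 ≈ 9904.0 - 4.899*I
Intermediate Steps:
K(y) = 1
v = 2*I*√6 (v = √(-24) = 2*I*√6 ≈ 4.899*I)
u(s) = -s + 2*I*√6 (u(s) = 2*I*√6 - s = -s + 2*I*√6)
(M(-99) - u(104)) - K(69) = ((-99)² - (-1*104 + 2*I*√6)) - 1*1 = (9801 - (-104 + 2*I*√6)) - 1 = (9801 + (104 - 2*I*√6)) - 1 = (9905 - 2*I*√6) - 1 = 9904 - 2*I*√6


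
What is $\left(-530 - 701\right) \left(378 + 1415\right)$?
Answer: $-2207183$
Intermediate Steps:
$\left(-530 - 701\right) \left(378 + 1415\right) = \left(-1231\right) 1793 = -2207183$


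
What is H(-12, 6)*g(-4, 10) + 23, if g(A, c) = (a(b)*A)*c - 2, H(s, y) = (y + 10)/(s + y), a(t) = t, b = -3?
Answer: -875/3 ≈ -291.67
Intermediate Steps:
H(s, y) = (10 + y)/(s + y)
g(A, c) = -2 - 3*A*c (g(A, c) = (-3*A)*c - 2 = -3*A*c - 2 = -2 - 3*A*c)
H(-12, 6)*g(-4, 10) + 23 = ((10 + 6)/(-12 + 6))*(-2 - 3*(-4)*10) + 23 = (16/(-6))*(-2 + 120) + 23 = -1/6*16*118 + 23 = -8/3*118 + 23 = -944/3 + 23 = -875/3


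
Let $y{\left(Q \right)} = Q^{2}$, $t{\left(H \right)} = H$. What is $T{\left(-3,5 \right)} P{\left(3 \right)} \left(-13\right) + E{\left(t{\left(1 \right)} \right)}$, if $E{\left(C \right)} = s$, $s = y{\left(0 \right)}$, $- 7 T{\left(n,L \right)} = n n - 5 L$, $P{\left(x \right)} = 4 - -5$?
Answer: $- \frac{1872}{7} \approx -267.43$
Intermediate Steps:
$P{\left(x \right)} = 9$ ($P{\left(x \right)} = 4 + 5 = 9$)
$T{\left(n,L \right)} = - \frac{n^{2}}{7} + \frac{5 L}{7}$ ($T{\left(n,L \right)} = - \frac{n n - 5 L}{7} = - \frac{n^{2} - 5 L}{7} = - \frac{n^{2}}{7} + \frac{5 L}{7}$)
$s = 0$ ($s = 0^{2} = 0$)
$E{\left(C \right)} = 0$
$T{\left(-3,5 \right)} P{\left(3 \right)} \left(-13\right) + E{\left(t{\left(1 \right)} \right)} = \left(- \frac{\left(-3\right)^{2}}{7} + \frac{5}{7} \cdot 5\right) 9 \left(-13\right) + 0 = \left(\left(- \frac{1}{7}\right) 9 + \frac{25}{7}\right) 9 \left(-13\right) + 0 = \left(- \frac{9}{7} + \frac{25}{7}\right) 9 \left(-13\right) + 0 = \frac{16}{7} \cdot 9 \left(-13\right) + 0 = \frac{144}{7} \left(-13\right) + 0 = - \frac{1872}{7} + 0 = - \frac{1872}{7}$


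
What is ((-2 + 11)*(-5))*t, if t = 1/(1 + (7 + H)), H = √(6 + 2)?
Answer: -45/7 + 45*√2/28 ≈ -4.1557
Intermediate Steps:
H = 2*√2 (H = √8 = 2*√2 ≈ 2.8284)
t = 1/(8 + 2*√2) (t = 1/(1 + (7 + 2*√2)) = 1/(8 + 2*√2) ≈ 0.092350)
((-2 + 11)*(-5))*t = ((-2 + 11)*(-5))*(⅐ - √2/28) = (9*(-5))*(⅐ - √2/28) = -45*(⅐ - √2/28) = -45/7 + 45*√2/28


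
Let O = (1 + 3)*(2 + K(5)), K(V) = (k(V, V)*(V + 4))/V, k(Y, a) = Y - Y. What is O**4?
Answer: 4096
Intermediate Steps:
k(Y, a) = 0
K(V) = 0 (K(V) = (0*(V + 4))/V = (0*(4 + V))/V = 0/V = 0)
O = 8 (O = (1 + 3)*(2 + 0) = 4*2 = 8)
O**4 = 8**4 = 4096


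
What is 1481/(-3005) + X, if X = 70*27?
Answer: 5677969/3005 ≈ 1889.5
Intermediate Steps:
X = 1890
1481/(-3005) + X = 1481/(-3005) + 1890 = 1481*(-1/3005) + 1890 = -1481/3005 + 1890 = 5677969/3005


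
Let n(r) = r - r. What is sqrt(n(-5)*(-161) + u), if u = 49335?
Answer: sqrt(49335) ≈ 222.11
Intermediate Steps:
n(r) = 0
sqrt(n(-5)*(-161) + u) = sqrt(0*(-161) + 49335) = sqrt(0 + 49335) = sqrt(49335)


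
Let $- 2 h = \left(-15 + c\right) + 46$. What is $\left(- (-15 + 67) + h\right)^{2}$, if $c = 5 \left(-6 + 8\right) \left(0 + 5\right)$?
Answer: $\frac{34225}{4} \approx 8556.3$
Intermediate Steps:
$c = 50$ ($c = 5 \cdot 2 \cdot 5 = 5 \cdot 10 = 50$)
$h = - \frac{81}{2}$ ($h = - \frac{\left(-15 + 50\right) + 46}{2} = - \frac{35 + 46}{2} = \left(- \frac{1}{2}\right) 81 = - \frac{81}{2} \approx -40.5$)
$\left(- (-15 + 67) + h\right)^{2} = \left(- (-15 + 67) - \frac{81}{2}\right)^{2} = \left(\left(-1\right) 52 - \frac{81}{2}\right)^{2} = \left(-52 - \frac{81}{2}\right)^{2} = \left(- \frac{185}{2}\right)^{2} = \frac{34225}{4}$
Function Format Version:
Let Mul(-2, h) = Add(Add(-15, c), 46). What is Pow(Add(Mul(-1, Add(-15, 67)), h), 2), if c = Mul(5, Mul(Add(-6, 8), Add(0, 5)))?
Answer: Rational(34225, 4) ≈ 8556.3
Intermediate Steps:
c = 50 (c = Mul(5, Mul(2, 5)) = Mul(5, 10) = 50)
h = Rational(-81, 2) (h = Mul(Rational(-1, 2), Add(Add(-15, 50), 46)) = Mul(Rational(-1, 2), Add(35, 46)) = Mul(Rational(-1, 2), 81) = Rational(-81, 2) ≈ -40.500)
Pow(Add(Mul(-1, Add(-15, 67)), h), 2) = Pow(Add(Mul(-1, Add(-15, 67)), Rational(-81, 2)), 2) = Pow(Add(Mul(-1, 52), Rational(-81, 2)), 2) = Pow(Add(-52, Rational(-81, 2)), 2) = Pow(Rational(-185, 2), 2) = Rational(34225, 4)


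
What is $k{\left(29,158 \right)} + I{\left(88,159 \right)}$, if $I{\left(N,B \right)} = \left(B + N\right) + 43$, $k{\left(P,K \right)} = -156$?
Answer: $134$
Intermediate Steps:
$I{\left(N,B \right)} = 43 + B + N$
$k{\left(29,158 \right)} + I{\left(88,159 \right)} = -156 + \left(43 + 159 + 88\right) = -156 + 290 = 134$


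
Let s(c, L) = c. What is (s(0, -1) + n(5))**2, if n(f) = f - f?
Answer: 0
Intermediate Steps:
n(f) = 0
(s(0, -1) + n(5))**2 = (0 + 0)**2 = 0**2 = 0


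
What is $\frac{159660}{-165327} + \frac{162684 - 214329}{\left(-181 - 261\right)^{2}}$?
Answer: $- \frac{13243376385}{10766314676} \approx -1.2301$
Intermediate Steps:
$\frac{159660}{-165327} + \frac{162684 - 214329}{\left(-181 - 261\right)^{2}} = 159660 \left(- \frac{1}{165327}\right) + \frac{162684 - 214329}{\left(-442\right)^{2}} = - \frac{53220}{55109} - \frac{51645}{195364} = - \frac{13243376385}{10766314676}$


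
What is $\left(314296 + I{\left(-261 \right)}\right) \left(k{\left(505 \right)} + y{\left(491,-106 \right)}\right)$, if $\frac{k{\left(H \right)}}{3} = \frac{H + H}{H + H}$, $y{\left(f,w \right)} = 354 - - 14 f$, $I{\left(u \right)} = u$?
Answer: $2270787085$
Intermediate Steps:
$y{\left(f,w \right)} = 354 + 14 f$
$k{\left(H \right)} = 3$ ($k{\left(H \right)} = 3 \frac{H + H}{H + H} = 3 \frac{2 H}{2 H} = 3 \cdot 2 H \frac{1}{2 H} = 3 \cdot 1 = 3$)
$\left(314296 + I{\left(-261 \right)}\right) \left(k{\left(505 \right)} + y{\left(491,-106 \right)}\right) = \left(314296 - 261\right) \left(3 + \left(354 + 14 \cdot 491\right)\right) = 314035 \left(3 + \left(354 + 6874\right)\right) = 314035 \left(3 + 7228\right) = 314035 \cdot 7231 = 2270787085$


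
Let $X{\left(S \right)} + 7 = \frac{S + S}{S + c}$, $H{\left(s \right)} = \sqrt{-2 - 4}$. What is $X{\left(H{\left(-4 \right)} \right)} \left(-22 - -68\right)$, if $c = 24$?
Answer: $\frac{46 \left(- 5 \sqrt{6} + 168 i\right)}{\sqrt{6} - 24 i} \approx -321.05 + 9.2929 i$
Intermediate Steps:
$H{\left(s \right)} = i \sqrt{6}$ ($H{\left(s \right)} = \sqrt{-6} = i \sqrt{6}$)
$X{\left(S \right)} = -7 + \frac{2 S}{24 + S}$ ($X{\left(S \right)} = -7 + \frac{S + S}{S + 24} = -7 + \frac{2 S}{24 + S}$)
$X{\left(H{\left(-4 \right)} \right)} \left(-22 - -68\right) = \frac{-168 - 5 i \sqrt{6}}{24 + i \sqrt{6}} \left(-22 - -68\right) = \frac{-168 - 5 i \sqrt{6}}{24 + i \sqrt{6}} \left(-22 + 68\right) = \frac{-168 - 5 i \sqrt{6}}{24 + i \sqrt{6}} \cdot 46 = \frac{46 \left(-168 - 5 i \sqrt{6}\right)}{24 + i \sqrt{6}}$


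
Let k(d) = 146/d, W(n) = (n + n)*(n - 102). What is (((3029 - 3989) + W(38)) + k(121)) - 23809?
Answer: -3585447/121 ≈ -29632.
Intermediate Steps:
W(n) = 2*n*(-102 + n) (W(n) = (2*n)*(-102 + n) = 2*n*(-102 + n))
(((3029 - 3989) + W(38)) + k(121)) - 23809 = (((3029 - 3989) + 2*38*(-102 + 38)) + 146/121) - 23809 = ((-960 + 2*38*(-64)) + 146*(1/121)) - 23809 = ((-960 - 4864) + 146/121) - 23809 = (-5824 + 146/121) - 23809 = -704558/121 - 23809 = -3585447/121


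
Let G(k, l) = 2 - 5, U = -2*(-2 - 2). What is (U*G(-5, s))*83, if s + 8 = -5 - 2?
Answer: -1992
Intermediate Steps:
U = 8 (U = -2*(-4) = 8)
s = -15 (s = -8 + (-5 - 2) = -8 - 7 = -15)
G(k, l) = -3
(U*G(-5, s))*83 = (8*(-3))*83 = -24*83 = -1992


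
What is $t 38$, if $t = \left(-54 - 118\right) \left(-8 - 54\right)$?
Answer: $405232$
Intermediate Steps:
$t = 10664$ ($t = \left(-172\right) \left(-62\right) = 10664$)
$t 38 = 10664 \cdot 38 = 405232$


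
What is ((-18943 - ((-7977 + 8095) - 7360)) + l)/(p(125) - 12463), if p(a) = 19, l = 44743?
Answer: -5507/2074 ≈ -2.6553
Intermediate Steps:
((-18943 - ((-7977 + 8095) - 7360)) + l)/(p(125) - 12463) = ((-18943 - ((-7977 + 8095) - 7360)) + 44743)/(19 - 12463) = ((-18943 - (118 - 7360)) + 44743)/(-12444) = ((-18943 - 1*(-7242)) + 44743)*(-1/12444) = ((-18943 + 7242) + 44743)*(-1/12444) = (-11701 + 44743)*(-1/12444) = 33042*(-1/12444) = -5507/2074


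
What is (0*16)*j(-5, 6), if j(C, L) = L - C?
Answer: 0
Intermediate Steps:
(0*16)*j(-5, 6) = (0*16)*(6 - 1*(-5)) = 0*(6 + 5) = 0*11 = 0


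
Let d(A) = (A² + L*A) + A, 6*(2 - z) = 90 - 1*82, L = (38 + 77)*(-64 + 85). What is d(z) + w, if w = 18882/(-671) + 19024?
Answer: 124445498/6039 ≈ 20607.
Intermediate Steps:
L = 2415 (L = 115*21 = 2415)
z = ⅔ (z = 2 - (90 - 1*82)/6 = 2 - (90 - 82)/6 = 2 - ⅙*8 = 2 - 4/3 = ⅔ ≈ 0.66667)
d(A) = A² + 2416*A (d(A) = (A² + 2415*A) + A = A² + 2416*A)
w = 12746222/671 (w = 18882*(-1/671) + 19024 = -18882/671 + 19024 = 12746222/671 ≈ 18996.)
d(z) + w = 2*(2416 + ⅔)/3 + 12746222/671 = (⅔)*(7250/3) + 12746222/671 = 14500/9 + 12746222/671 = 124445498/6039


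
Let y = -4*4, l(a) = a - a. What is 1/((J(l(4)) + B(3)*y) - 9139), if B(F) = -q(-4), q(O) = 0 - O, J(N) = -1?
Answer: -1/9076 ≈ -0.00011018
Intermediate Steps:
l(a) = 0
q(O) = -O
y = -16
B(F) = -4 (B(F) = -(-1)*(-4) = -1*4 = -4)
1/((J(l(4)) + B(3)*y) - 9139) = 1/((-1 - 4*(-16)) - 9139) = 1/((-1 + 64) - 9139) = 1/(63 - 9139) = 1/(-9076) = -1/9076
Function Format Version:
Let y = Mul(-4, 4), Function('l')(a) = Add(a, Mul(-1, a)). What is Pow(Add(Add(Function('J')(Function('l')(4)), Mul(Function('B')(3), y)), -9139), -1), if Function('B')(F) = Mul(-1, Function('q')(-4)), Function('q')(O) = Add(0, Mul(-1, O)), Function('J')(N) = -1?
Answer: Rational(-1, 9076) ≈ -0.00011018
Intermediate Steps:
Function('l')(a) = 0
Function('q')(O) = Mul(-1, O)
y = -16
Function('B')(F) = -4 (Function('B')(F) = Mul(-1, Mul(-1, -4)) = Mul(-1, 4) = -4)
Pow(Add(Add(Function('J')(Function('l')(4)), Mul(Function('B')(3), y)), -9139), -1) = Pow(Add(Add(-1, Mul(-4, -16)), -9139), -1) = Pow(Add(Add(-1, 64), -9139), -1) = Pow(Add(63, -9139), -1) = Pow(-9076, -1) = Rational(-1, 9076)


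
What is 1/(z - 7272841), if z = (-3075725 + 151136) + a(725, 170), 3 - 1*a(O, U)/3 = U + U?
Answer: -1/10198441 ≈ -9.8054e-8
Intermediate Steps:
a(O, U) = 9 - 6*U (a(O, U) = 9 - 3*(U + U) = 9 - 6*U)
z = -2925600 (z = (-3075725 + 151136) + (9 - 6*170) = -2924589 + (9 - 1020) = -2924589 - 1011 = -2925600)
1/(z - 7272841) = 1/(-2925600 - 7272841) = 1/(-10198441) = -1/10198441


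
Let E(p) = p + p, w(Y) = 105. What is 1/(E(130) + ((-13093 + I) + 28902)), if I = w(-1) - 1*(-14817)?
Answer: 1/30991 ≈ 3.2267e-5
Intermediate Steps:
E(p) = 2*p
I = 14922 (I = 105 - 1*(-14817) = 105 + 14817 = 14922)
1/(E(130) + ((-13093 + I) + 28902)) = 1/(2*130 + ((-13093 + 14922) + 28902)) = 1/(260 + (1829 + 28902)) = 1/(260 + 30731) = 1/30991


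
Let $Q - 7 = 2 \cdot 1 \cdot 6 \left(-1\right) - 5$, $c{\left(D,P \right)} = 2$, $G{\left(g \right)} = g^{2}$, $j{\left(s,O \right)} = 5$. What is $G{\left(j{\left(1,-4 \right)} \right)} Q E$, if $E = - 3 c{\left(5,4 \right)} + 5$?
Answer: $250$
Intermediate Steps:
$Q = -10$ ($Q = 7 + \left(2 \cdot 1 \cdot 6 \left(-1\right) - 5\right) = 7 + \left(2 \cdot 6 \left(-1\right) - 5\right) = 7 + \left(2 \left(-6\right) - 5\right) = 7 - 17 = -10$)
$E = -1$ ($E = \left(-3\right) 2 + 5 = -6 + 5 = -1$)
$G{\left(j{\left(1,-4 \right)} \right)} Q E = 5^{2} \left(-10\right) \left(-1\right) = 25 \left(-10\right) \left(-1\right) = \left(-250\right) \left(-1\right) = 250$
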